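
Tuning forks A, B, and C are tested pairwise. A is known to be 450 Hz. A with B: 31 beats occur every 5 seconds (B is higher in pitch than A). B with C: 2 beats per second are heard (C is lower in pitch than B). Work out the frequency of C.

454.2 Hz

A–B: Beat frequency = 31/5 = 6.2 Hz.
B is above A, so f_B = 450 + 6.2 = 456.2 Hz.
C is below B, so f_C = 456.2 − 2 = 454.2 Hz.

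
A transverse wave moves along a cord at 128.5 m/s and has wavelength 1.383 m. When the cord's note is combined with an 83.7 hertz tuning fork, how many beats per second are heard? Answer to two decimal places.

9.21 Hz

Source frequency f = v/λ = 128.5/1.383 = 92.9140 Hz.
f_beat = |92.9140 − 83.7| = 9.21 Hz.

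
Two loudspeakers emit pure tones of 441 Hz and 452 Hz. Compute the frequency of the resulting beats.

f_beat = |f₁ − f₂|.
|441 − 452| = 11 Hz.

11 Hz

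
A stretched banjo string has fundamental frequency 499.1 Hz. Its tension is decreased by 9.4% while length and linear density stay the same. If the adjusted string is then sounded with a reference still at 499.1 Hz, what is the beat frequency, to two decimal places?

24.04 Hz

For a string, f ∝ √T, so the new frequency is 499.1·√0.906 = 475.0635 Hz.
f_beat = |475.0635 − 499.1| = 24.04 Hz.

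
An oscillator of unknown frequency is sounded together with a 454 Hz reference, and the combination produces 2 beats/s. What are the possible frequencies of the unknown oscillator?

|f − 454| = 2, so f = 454 ± 2.

452 Hz or 456 Hz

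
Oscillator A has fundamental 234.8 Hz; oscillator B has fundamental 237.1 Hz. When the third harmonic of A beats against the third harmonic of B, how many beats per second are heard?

6.9 Hz

Third harmonic of the first: 3·234.8 = 704.4 Hz.
Third harmonic of the second: 3·237.1 = 711.3 Hz.
f_beat = |704.4 − 711.3| = 6.9 Hz.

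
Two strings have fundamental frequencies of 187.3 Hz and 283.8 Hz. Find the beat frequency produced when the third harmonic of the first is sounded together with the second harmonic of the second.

Third harmonic of the first: 3·187.3 = 561.9 Hz.
Second harmonic of the second: 2·283.8 = 567.6 Hz.
f_beat = |561.9 − 567.6| = 5.7 Hz.

5.7 Hz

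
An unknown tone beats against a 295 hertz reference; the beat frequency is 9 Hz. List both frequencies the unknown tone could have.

286 Hz or 304 Hz

|f − 295| = 9, so f = 295 ± 9.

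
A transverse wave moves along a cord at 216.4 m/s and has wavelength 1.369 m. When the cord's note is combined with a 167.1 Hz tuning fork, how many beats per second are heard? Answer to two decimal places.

Source frequency f = v/λ = 216.4/1.369 = 158.0716 Hz.
f_beat = |158.0716 − 167.1| = 9.03 Hz.

9.03 Hz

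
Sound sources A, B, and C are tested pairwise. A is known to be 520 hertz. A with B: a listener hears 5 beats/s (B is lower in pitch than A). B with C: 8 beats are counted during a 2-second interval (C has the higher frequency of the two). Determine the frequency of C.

519 Hz

B is below A, so f_B = 520 − 5 = 515 Hz.
B–C: Beat frequency = 8/2 = 4 Hz.
C is above B, so f_C = 515 + 4 = 519 Hz.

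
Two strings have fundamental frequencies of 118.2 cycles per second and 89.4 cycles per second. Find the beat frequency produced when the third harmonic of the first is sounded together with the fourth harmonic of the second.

3.0 Hz

Third harmonic of the first: 3·118.2 = 354.6 Hz.
Fourth harmonic of the second: 4·89.4 = 357.6 Hz.
f_beat = |354.6 − 357.6| = 3.0 Hz.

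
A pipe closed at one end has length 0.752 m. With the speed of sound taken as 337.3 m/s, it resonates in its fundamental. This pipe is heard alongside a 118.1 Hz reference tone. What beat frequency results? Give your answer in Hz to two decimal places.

5.97 Hz

Closed pipe (odd harmonics): f_n = n·v/(4L) = 1·337.3/(4·0.752) = 112.1343 Hz.
f_beat = |112.1343 − 118.1| = 5.97 Hz.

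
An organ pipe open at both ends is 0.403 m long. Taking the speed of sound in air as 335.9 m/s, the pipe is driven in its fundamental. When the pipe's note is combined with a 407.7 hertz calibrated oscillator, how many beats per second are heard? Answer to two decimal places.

9.05 Hz

Open pipe: f_n = n·v/(2L) = 1·335.9/(2·0.403) = 416.7494 Hz.
f_beat = |416.7494 − 407.7| = 9.05 Hz.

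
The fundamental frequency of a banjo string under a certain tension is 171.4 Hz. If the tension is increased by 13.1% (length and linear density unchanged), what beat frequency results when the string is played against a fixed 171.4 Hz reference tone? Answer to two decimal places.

For a string, f ∝ √T, so the new frequency is 171.4·√1.131 = 182.2813 Hz.
f_beat = |182.2813 − 171.4| = 10.88 Hz.

10.88 Hz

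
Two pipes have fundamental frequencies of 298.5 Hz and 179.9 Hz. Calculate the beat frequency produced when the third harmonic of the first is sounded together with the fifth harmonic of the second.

Third harmonic of the first: 3·298.5 = 895.5 Hz.
Fifth harmonic of the second: 5·179.9 = 899.5 Hz.
f_beat = |895.5 − 899.5| = 4.0 Hz.

4.0 Hz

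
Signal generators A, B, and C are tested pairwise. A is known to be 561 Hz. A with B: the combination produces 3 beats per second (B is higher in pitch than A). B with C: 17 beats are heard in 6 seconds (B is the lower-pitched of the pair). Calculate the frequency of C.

B is above A, so f_B = 561 + 3 = 564 Hz.
B–C: Beat frequency = 17/6 = 2.8333 Hz.
C is above B, so f_C = 564 + 2.8333 = 566.8333 Hz.

566.8333 Hz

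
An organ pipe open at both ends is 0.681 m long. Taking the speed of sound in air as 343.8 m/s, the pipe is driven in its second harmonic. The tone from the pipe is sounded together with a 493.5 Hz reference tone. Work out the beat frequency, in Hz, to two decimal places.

11.35 Hz

Open pipe: f_n = n·v/(2L) = 2·343.8/(2·0.681) = 504.8458 Hz.
f_beat = |504.8458 − 493.5| = 11.35 Hz.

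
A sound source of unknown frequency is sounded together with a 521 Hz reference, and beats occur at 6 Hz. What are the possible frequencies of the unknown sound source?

515 Hz or 527 Hz

|f − 521| = 6, so f = 521 ± 6.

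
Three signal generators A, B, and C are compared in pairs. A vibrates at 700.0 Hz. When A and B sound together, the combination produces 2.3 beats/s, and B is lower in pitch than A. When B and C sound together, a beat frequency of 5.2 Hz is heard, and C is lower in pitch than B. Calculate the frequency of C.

692.5 Hz

B is below A, so f_B = 700.0 − 2.3 = 697.7 Hz.
C is below B, so f_C = 697.7 − 5.2 = 692.5 Hz.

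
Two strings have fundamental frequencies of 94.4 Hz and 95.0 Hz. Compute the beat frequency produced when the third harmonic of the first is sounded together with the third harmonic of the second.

Third harmonic of the first: 3·94.4 = 283.2 Hz.
Third harmonic of the second: 3·95.0 = 285.0 Hz.
f_beat = |283.2 − 285.0| = 1.8 Hz.

1.8 Hz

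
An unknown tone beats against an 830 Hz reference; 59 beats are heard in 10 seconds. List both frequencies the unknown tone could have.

Beat frequency = 59/10 = 5.9 Hz.
|f − 830| = 5.9, so f = 830 ± 5.9.

824.1 Hz or 835.9 Hz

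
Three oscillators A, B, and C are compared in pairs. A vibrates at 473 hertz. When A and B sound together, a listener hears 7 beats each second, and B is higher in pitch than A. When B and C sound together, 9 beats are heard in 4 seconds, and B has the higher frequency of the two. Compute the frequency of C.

477.75 Hz

B is above A, so f_B = 473 + 7 = 480 Hz.
B–C: Beat frequency = 9/4 = 2.25 Hz.
C is below B, so f_C = 480 − 2.25 = 477.75 Hz.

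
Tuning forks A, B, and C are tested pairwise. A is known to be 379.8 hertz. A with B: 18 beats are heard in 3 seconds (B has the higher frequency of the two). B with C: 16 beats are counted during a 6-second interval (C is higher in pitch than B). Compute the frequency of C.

388.4667 Hz

A–B: Beat frequency = 18/3 = 6 Hz.
B is above A, so f_B = 379.8 + 6 = 385.8 Hz.
B–C: Beat frequency = 16/6 = 2.6667 Hz.
C is above B, so f_C = 385.8 + 2.6667 = 388.4667 Hz.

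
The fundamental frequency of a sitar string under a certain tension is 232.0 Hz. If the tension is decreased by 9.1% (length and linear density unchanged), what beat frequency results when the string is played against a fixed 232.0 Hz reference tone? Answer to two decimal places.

For a string, f ∝ √T, so the new frequency is 232.0·√0.909 = 221.1923 Hz.
f_beat = |221.1923 − 232.0| = 10.81 Hz.

10.81 Hz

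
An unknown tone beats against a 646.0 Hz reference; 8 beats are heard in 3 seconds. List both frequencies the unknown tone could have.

643.3333 Hz or 648.6667 Hz

Beat frequency = 8/3 = 2.6667 Hz.
|f − 646.0| = 2.6667, so f = 646.0 ± 2.6667.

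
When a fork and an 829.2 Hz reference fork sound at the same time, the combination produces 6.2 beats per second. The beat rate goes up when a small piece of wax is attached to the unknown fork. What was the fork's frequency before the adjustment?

823 Hz

|f − 829.2| = 6.2, so the fork was at either 823 Hz or 835.4 Hz.
Loading a fork with wax lowers its frequency; the adjustment lowers the fork's frequency.
The beat rate rose, so the adjustment moved the fork further from 829.2 Hz — it was already below the reference.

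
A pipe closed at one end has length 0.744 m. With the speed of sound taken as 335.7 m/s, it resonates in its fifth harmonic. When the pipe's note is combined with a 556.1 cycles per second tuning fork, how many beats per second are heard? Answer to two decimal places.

Closed pipe (odd harmonics): f_n = n·v/(4L) = 5·335.7/(4·0.744) = 564.0121 Hz.
f_beat = |564.0121 − 556.1| = 7.91 Hz.

7.91 Hz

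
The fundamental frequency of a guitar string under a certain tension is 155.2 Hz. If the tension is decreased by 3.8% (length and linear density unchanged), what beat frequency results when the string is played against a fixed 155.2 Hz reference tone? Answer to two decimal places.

2.98 Hz

For a string, f ∝ √T, so the new frequency is 155.2·√0.962 = 152.2226 Hz.
f_beat = |152.2226 − 155.2| = 2.98 Hz.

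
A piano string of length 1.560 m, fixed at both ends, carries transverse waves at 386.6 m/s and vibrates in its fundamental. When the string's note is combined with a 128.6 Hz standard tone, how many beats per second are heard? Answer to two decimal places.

4.69 Hz

For a string fixed at both ends, f_n = n·v/(2L) = 1·386.6/(2·1.560) = 123.9103 Hz.
f_beat = |123.9103 − 128.6| = 4.69 Hz.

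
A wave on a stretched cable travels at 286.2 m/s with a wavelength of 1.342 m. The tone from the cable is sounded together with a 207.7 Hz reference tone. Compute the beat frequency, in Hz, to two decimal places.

5.56 Hz

Source frequency f = v/λ = 286.2/1.342 = 213.2638 Hz.
f_beat = |213.2638 − 207.7| = 5.56 Hz.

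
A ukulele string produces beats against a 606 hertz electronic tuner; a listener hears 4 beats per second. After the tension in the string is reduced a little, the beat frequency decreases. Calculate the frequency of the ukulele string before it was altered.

|f − 606| = 4, so the ukulele string was at either 602 Hz or 610 Hz.
Lower tension means lower frequency; the adjustment lowers the ukulele string's frequency.
The beat rate fell, so the adjustment moved the ukulele string toward 606 Hz — it must have started above the reference.

610 Hz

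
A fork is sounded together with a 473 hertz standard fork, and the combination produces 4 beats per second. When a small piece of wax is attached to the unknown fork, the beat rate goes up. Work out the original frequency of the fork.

|f − 473| = 4, so the fork was at either 469 Hz or 477 Hz.
Loading a fork with wax lowers its frequency; the adjustment lowers the fork's frequency.
The beat rate rose, so the adjustment moved the fork further from 473 Hz — it was already below the reference.

469 Hz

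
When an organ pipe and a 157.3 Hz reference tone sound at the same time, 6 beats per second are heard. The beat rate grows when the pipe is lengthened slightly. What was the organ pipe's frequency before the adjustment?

151.3 Hz

|f − 157.3| = 6, so the organ pipe was at either 151.3 Hz or 163.3 Hz.
A longer pipe has a lower fundamental; the adjustment lowers the organ pipe's frequency.
The beat rate rose, so the adjustment moved the organ pipe further from 157.3 Hz — it was already below the reference.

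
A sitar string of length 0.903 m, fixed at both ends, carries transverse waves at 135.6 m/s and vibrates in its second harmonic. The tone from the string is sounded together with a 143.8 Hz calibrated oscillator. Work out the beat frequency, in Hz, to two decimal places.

6.37 Hz

For a string fixed at both ends, f_n = n·v/(2L) = 2·135.6/(2·0.903) = 150.1661 Hz.
f_beat = |150.1661 − 143.8| = 6.37 Hz.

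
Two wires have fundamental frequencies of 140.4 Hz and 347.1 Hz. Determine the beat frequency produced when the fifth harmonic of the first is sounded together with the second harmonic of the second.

Fifth harmonic of the first: 5·140.4 = 702.0 Hz.
Second harmonic of the second: 2·347.1 = 694.2 Hz.
f_beat = |702.0 − 694.2| = 7.8 Hz.

7.8 Hz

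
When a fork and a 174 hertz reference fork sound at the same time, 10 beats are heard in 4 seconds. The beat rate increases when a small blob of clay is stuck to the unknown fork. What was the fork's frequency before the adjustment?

Beat frequency = 10/4 = 2.5 Hz.
|f − 174| = 2.5, so the fork was at either 171.5 Hz or 176.5 Hz.
Adding mass to a fork lowers its frequency; the adjustment lowers the fork's frequency.
The beat rate rose, so the adjustment moved the fork further from 174 Hz — it was already below the reference.

171.5 Hz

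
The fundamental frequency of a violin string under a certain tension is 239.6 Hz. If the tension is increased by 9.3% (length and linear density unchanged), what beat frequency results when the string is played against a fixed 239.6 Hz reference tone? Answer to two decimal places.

For a string, f ∝ √T, so the new frequency is 239.6·√1.093 = 250.4938 Hz.
f_beat = |250.4938 − 239.6| = 10.89 Hz.

10.89 Hz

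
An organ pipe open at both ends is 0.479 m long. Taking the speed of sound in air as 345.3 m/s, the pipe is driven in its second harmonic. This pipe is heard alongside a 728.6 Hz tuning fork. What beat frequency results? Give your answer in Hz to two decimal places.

7.72 Hz

Open pipe: f_n = n·v/(2L) = 2·345.3/(2·0.479) = 720.8768 Hz.
f_beat = |720.8768 − 728.6| = 7.72 Hz.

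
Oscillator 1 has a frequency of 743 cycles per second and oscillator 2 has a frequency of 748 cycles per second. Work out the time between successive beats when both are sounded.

f_beat = |743 − 748| = 5 Hz.
Beat period T = 1 / f_beat = 1 / 5 s.

0.200 s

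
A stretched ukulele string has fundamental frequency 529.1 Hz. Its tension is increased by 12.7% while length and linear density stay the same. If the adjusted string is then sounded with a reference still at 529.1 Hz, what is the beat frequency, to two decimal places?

32.59 Hz

For a string, f ∝ √T, so the new frequency is 529.1·√1.127 = 561.6939 Hz.
f_beat = |561.6939 − 529.1| = 32.59 Hz.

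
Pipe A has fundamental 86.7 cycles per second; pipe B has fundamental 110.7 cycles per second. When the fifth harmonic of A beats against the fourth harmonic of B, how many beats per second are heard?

Fifth harmonic of the first: 5·86.7 = 433.5 Hz.
Fourth harmonic of the second: 4·110.7 = 442.8 Hz.
f_beat = |433.5 − 442.8| = 9.3 Hz.

9.3 Hz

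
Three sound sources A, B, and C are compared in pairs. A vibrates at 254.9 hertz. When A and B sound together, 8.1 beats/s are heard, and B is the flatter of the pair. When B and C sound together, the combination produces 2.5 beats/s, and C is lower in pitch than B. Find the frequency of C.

B is below A, so f_B = 254.9 − 8.1 = 246.8 Hz.
C is below B, so f_C = 246.8 − 2.5 = 244.3 Hz.

244.3 Hz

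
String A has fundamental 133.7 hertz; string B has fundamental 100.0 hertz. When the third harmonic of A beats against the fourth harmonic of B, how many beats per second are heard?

1.1 Hz

Third harmonic of the first: 3·133.7 = 401.1 Hz.
Fourth harmonic of the second: 4·100.0 = 400.0 Hz.
f_beat = |401.1 − 400.0| = 1.1 Hz.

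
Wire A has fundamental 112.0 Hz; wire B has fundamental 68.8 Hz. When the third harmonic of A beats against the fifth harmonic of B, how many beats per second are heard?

Third harmonic of the first: 3·112.0 = 336.0 Hz.
Fifth harmonic of the second: 5·68.8 = 344.0 Hz.
f_beat = |336.0 − 344.0| = 8.0 Hz.

8.0 Hz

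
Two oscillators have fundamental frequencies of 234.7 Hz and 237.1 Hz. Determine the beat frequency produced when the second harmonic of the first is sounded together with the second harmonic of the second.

Second harmonic of the first: 2·234.7 = 469.4 Hz.
Second harmonic of the second: 2·237.1 = 474.2 Hz.
f_beat = |469.4 − 474.2| = 4.8 Hz.

4.8 Hz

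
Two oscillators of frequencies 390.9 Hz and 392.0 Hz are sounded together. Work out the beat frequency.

f_beat = |f₁ − f₂|.
|390.9 − 392.0| = 1.1 Hz.

1.1 Hz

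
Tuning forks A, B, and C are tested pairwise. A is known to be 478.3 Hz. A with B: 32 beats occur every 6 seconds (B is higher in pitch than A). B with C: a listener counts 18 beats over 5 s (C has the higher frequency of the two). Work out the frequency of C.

487.2333 Hz

A–B: Beat frequency = 32/6 = 5.3333 Hz.
B is above A, so f_B = 478.3 + 5.3333 = 483.6333 Hz.
B–C: Beat frequency = 18/5 = 3.6 Hz.
C is above B, so f_C = 483.6333 + 3.6 = 487.2333 Hz.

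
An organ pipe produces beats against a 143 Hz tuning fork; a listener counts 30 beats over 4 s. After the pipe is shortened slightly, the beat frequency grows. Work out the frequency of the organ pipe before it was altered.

Beat frequency = 30/4 = 7.5 Hz.
|f − 143| = 7.5, so the organ pipe was at either 135.5 Hz or 150.5 Hz.
A shorter pipe has a higher fundamental; the adjustment raises the organ pipe's frequency.
The beat rate rose, so the adjustment moved the organ pipe further from 143 Hz — it was already above the reference.

150.5 Hz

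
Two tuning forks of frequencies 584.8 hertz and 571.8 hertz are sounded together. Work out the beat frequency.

f_beat = |f₁ − f₂|.
|584.8 − 571.8| = 13 Hz.

13 Hz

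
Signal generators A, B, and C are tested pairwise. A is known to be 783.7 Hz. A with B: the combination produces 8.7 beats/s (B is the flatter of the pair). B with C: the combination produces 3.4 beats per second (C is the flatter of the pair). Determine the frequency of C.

B is below A, so f_B = 783.7 − 8.7 = 775 Hz.
C is below B, so f_C = 775 − 3.4 = 771.6 Hz.

771.6 Hz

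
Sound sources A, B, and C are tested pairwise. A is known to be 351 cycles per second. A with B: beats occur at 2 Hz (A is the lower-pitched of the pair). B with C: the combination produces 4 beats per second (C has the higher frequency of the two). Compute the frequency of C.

357 Hz

B is above A, so f_B = 351 + 2 = 353 Hz.
C is above B, so f_C = 353 + 4 = 357 Hz.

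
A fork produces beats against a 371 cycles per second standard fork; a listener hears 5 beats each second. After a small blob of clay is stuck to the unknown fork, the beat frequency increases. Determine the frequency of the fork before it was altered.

|f − 371| = 5, so the fork was at either 366 Hz or 376 Hz.
Adding mass to a fork lowers its frequency; the adjustment lowers the fork's frequency.
The beat rate rose, so the adjustment moved the fork further from 371 Hz — it was already below the reference.

366 Hz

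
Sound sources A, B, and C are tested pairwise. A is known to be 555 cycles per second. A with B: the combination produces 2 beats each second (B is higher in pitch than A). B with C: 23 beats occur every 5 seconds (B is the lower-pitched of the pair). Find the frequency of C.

B is above A, so f_B = 555 + 2 = 557 Hz.
B–C: Beat frequency = 23/5 = 4.6 Hz.
C is above B, so f_C = 557 + 4.6 = 561.6 Hz.

561.6 Hz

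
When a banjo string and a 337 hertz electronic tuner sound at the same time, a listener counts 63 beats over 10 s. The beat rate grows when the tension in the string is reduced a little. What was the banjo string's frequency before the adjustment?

Beat frequency = 63/10 = 6.3 Hz.
|f − 337| = 6.3, so the banjo string was at either 330.7 Hz or 343.3 Hz.
Lower tension means lower frequency; the adjustment lowers the banjo string's frequency.
The beat rate rose, so the adjustment moved the banjo string further from 337 Hz — it was already below the reference.

330.7 Hz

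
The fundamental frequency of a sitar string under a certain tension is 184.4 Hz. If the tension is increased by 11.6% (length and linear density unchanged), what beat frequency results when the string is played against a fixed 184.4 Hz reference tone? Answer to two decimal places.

For a string, f ∝ √T, so the new frequency is 184.4·√1.116 = 194.8018 Hz.
f_beat = |194.8018 − 184.4| = 10.40 Hz.

10.40 Hz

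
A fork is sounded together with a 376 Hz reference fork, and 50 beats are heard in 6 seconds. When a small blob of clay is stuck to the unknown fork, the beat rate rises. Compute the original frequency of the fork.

367.6667 Hz

Beat frequency = 50/6 = 8.3333 Hz.
|f − 376| = 8.3333, so the fork was at either 367.6667 Hz or 384.3333 Hz.
Adding mass to a fork lowers its frequency; the adjustment lowers the fork's frequency.
The beat rate rose, so the adjustment moved the fork further from 376 Hz — it was already below the reference.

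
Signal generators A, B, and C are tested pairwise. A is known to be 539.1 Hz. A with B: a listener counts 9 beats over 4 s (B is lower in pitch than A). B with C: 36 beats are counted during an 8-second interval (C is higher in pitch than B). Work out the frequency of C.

541.35 Hz

A–B: Beat frequency = 9/4 = 2.25 Hz.
B is below A, so f_B = 539.1 − 2.25 = 536.85 Hz.
B–C: Beat frequency = 36/8 = 4.5 Hz.
C is above B, so f_C = 536.85 + 4.5 = 541.35 Hz.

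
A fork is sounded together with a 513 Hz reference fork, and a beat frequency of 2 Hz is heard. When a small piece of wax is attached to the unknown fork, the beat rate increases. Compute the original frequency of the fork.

|f − 513| = 2, so the fork was at either 511 Hz or 515 Hz.
Loading a fork with wax lowers its frequency; the adjustment lowers the fork's frequency.
The beat rate rose, so the adjustment moved the fork further from 513 Hz — it was already below the reference.

511 Hz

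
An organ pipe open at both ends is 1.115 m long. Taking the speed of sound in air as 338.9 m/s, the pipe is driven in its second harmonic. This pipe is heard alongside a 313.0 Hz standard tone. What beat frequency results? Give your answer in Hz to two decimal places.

9.05 Hz

Open pipe: f_n = n·v/(2L) = 2·338.9/(2·1.115) = 303.9462 Hz.
f_beat = |303.9462 − 313.0| = 9.05 Hz.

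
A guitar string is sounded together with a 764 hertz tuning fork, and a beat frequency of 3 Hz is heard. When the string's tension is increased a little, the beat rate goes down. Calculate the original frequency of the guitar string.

|f − 764| = 3, so the guitar string was at either 761 Hz or 767 Hz.
Higher tension means higher frequency; the adjustment raises the guitar string's frequency.
The beat rate fell, so the adjustment moved the guitar string toward 764 Hz — it must have started below the reference.

761 Hz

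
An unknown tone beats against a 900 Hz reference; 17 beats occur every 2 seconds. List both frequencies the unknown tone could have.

891.5 Hz or 908.5 Hz

Beat frequency = 17/2 = 8.5 Hz.
|f − 900| = 8.5, so f = 900 ± 8.5.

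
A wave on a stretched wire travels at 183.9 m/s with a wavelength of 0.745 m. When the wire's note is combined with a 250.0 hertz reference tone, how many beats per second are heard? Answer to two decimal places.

Source frequency f = v/λ = 183.9/0.745 = 246.8456 Hz.
f_beat = |246.8456 − 250.0| = 3.15 Hz.

3.15 Hz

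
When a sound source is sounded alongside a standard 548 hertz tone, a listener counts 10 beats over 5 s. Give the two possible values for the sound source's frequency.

546 Hz or 550 Hz

Beat frequency = 10/5 = 2 Hz.
|f − 548| = 2, so f = 548 ± 2.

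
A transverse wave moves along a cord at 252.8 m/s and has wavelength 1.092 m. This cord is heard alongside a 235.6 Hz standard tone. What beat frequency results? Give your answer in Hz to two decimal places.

4.10 Hz

Source frequency f = v/λ = 252.8/1.092 = 231.5018 Hz.
f_beat = |231.5018 − 235.6| = 4.10 Hz.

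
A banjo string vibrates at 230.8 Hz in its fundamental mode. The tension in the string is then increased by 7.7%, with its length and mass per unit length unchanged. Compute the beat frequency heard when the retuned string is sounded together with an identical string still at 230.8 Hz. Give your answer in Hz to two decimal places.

For a string, f ∝ √T, so the new frequency is 230.8·√1.077 = 239.5210 Hz.
f_beat = |239.5210 − 230.8| = 8.72 Hz.

8.72 Hz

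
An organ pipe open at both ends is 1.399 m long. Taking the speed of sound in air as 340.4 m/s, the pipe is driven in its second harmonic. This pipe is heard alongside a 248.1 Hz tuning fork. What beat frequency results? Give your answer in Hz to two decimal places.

Open pipe: f_n = n·v/(2L) = 2·340.4/(2·1.399) = 243.3167 Hz.
f_beat = |243.3167 − 248.1| = 4.78 Hz.

4.78 Hz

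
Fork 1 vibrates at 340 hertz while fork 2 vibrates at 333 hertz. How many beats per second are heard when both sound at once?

7 Hz

Beats arise from superposition of two nearby frequencies; the beat rate is |f₁ − f₂|.
|340 − 333| = 7 Hz.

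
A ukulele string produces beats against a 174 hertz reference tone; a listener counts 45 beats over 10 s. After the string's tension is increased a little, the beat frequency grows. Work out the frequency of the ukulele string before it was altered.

178.5 Hz

Beat frequency = 45/10 = 4.5 Hz.
|f − 174| = 4.5, so the ukulele string was at either 169.5 Hz or 178.5 Hz.
Higher tension means higher frequency; the adjustment raises the ukulele string's frequency.
The beat rate rose, so the adjustment moved the ukulele string further from 174 Hz — it was already above the reference.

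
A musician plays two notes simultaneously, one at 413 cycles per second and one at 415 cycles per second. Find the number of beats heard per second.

2 Hz

Beats arise from superposition of two nearby frequencies; the beat rate is |f₁ − f₂|.
|413 − 415| = 2 Hz.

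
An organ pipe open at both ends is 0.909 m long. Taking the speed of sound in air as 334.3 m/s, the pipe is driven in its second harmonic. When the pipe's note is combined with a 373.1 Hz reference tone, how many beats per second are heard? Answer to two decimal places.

5.33 Hz

Open pipe: f_n = n·v/(2L) = 2·334.3/(2·0.909) = 367.7668 Hz.
f_beat = |367.7668 − 373.1| = 5.33 Hz.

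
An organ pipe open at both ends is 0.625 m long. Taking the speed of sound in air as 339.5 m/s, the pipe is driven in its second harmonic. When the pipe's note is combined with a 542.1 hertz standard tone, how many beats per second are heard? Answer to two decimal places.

1.10 Hz

Open pipe: f_n = n·v/(2L) = 2·339.5/(2·0.625) = 543.2000 Hz.
f_beat = |543.2000 − 542.1| = 1.10 Hz.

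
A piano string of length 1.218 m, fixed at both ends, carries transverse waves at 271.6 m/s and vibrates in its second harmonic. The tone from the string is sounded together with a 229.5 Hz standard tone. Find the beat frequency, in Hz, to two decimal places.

For a string fixed at both ends, f_n = n·v/(2L) = 2·271.6/(2·1.218) = 222.9885 Hz.
f_beat = |222.9885 − 229.5| = 6.51 Hz.

6.51 Hz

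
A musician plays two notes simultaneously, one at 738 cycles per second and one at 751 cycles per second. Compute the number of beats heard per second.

The beat frequency equals the magnitude of the frequency difference.
|738 − 751| = 13 Hz.

13 Hz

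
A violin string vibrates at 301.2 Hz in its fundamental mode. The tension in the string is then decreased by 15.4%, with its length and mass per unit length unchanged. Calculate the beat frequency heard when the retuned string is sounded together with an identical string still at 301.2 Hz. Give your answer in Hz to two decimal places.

24.16 Hz

For a string, f ∝ √T, so the new frequency is 301.2·√0.846 = 277.0385 Hz.
f_beat = |277.0385 − 301.2| = 24.16 Hz.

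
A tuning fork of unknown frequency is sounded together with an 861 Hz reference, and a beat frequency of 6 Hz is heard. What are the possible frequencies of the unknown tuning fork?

|f − 861| = 6, so f = 861 ± 6.

855 Hz or 867 Hz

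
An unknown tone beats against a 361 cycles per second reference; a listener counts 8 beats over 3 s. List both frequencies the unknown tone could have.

358.3333 Hz or 363.6667 Hz

Beat frequency = 8/3 = 2.6667 Hz.
|f − 361| = 2.6667, so f = 361 ± 2.6667.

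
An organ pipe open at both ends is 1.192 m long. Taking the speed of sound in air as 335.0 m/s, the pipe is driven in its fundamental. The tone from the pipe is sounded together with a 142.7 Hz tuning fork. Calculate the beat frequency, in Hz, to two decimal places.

2.18 Hz

Open pipe: f_n = n·v/(2L) = 1·335.0/(2·1.192) = 140.5201 Hz.
f_beat = |140.5201 − 142.7| = 2.18 Hz.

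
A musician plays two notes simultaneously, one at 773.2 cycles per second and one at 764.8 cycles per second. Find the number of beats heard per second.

8.4 Hz

Beats arise from superposition of two nearby frequencies; the beat rate is |f₁ − f₂|.
|773.2 − 764.8| = 8.4 Hz.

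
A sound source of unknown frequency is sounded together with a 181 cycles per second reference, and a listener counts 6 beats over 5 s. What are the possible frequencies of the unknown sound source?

Beat frequency = 6/5 = 1.2 Hz.
|f − 181| = 1.2, so f = 181 ± 1.2.

179.8 Hz or 182.2 Hz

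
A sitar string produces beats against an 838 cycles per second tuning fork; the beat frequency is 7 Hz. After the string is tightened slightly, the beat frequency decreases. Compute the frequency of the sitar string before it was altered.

831 Hz

|f − 838| = 7, so the sitar string was at either 831 Hz or 845 Hz.
Increasing tension raises a string's frequency; the adjustment raises the sitar string's frequency.
The beat rate fell, so the adjustment moved the sitar string toward 838 Hz — it must have started below the reference.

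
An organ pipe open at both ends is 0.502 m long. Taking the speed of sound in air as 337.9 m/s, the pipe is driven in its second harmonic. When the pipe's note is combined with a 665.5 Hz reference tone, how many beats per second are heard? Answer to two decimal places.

7.61 Hz

Open pipe: f_n = n·v/(2L) = 2·337.9/(2·0.502) = 673.1076 Hz.
f_beat = |673.1076 − 665.5| = 7.61 Hz.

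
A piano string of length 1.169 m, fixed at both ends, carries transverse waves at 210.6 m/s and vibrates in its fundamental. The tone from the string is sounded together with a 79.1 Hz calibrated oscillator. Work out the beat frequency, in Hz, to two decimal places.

10.98 Hz

For a string fixed at both ends, f_n = n·v/(2L) = 1·210.6/(2·1.169) = 90.0770 Hz.
f_beat = |90.0770 − 79.1| = 10.98 Hz.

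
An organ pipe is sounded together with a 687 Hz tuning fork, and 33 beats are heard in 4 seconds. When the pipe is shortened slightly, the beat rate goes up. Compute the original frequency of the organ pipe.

Beat frequency = 33/4 = 8.25 Hz.
|f − 687| = 8.25, so the organ pipe was at either 678.75 Hz or 695.25 Hz.
A shorter pipe has a higher fundamental; the adjustment raises the organ pipe's frequency.
The beat rate rose, so the adjustment moved the organ pipe further from 687 Hz — it was already above the reference.

695.25 Hz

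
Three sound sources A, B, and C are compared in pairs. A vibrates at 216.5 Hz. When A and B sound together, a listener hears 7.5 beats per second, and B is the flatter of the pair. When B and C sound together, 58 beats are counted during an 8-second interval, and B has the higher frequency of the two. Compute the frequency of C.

201.75 Hz

B is below A, so f_B = 216.5 − 7.5 = 209 Hz.
B–C: Beat frequency = 58/8 = 7.25 Hz.
C is below B, so f_C = 209 − 7.25 = 201.75 Hz.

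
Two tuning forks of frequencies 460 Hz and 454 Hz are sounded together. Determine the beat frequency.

f_beat = |f₁ − f₂|.
|460 − 454| = 6 Hz.

6 Hz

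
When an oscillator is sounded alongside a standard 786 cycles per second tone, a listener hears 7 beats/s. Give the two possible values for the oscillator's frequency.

|f − 786| = 7, so f = 786 ± 7.

779 Hz or 793 Hz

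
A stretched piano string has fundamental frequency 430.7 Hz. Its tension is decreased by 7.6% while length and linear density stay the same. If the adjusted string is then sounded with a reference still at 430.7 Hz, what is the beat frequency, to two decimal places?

16.69 Hz

For a string, f ∝ √T, so the new frequency is 430.7·√0.924 = 414.0100 Hz.
f_beat = |414.0100 − 430.7| = 16.69 Hz.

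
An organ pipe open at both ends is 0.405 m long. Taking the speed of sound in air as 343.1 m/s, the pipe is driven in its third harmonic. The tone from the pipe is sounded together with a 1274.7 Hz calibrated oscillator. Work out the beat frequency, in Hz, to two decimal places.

Open pipe: f_n = n·v/(2L) = 3·343.1/(2·0.405) = 1270.7407 Hz.
f_beat = |1270.7407 − 1274.7| = 3.96 Hz.

3.96 Hz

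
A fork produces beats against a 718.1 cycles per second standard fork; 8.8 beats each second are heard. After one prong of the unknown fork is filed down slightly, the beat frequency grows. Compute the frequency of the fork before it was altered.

726.9 Hz

|f − 718.1| = 8.8, so the fork was at either 709.3 Hz or 726.9 Hz.
Filing a prong removes mass and raises the fork's frequency; the adjustment raises the fork's frequency.
The beat rate rose, so the adjustment moved the fork further from 718.1 Hz — it was already above the reference.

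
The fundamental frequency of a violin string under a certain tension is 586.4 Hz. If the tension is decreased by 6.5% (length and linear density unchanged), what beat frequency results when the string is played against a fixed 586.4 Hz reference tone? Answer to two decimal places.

19.38 Hz

For a string, f ∝ √T, so the new frequency is 586.4·√0.935 = 567.0218 Hz.
f_beat = |567.0218 − 586.4| = 19.38 Hz.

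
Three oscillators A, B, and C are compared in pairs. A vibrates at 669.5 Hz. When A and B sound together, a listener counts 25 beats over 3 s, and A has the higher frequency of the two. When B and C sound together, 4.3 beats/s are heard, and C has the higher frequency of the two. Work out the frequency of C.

665.4667 Hz

A–B: Beat frequency = 25/3 = 8.3333 Hz.
B is below A, so f_B = 669.5 − 8.3333 = 661.1667 Hz.
C is above B, so f_C = 661.1667 + 4.3 = 665.4667 Hz.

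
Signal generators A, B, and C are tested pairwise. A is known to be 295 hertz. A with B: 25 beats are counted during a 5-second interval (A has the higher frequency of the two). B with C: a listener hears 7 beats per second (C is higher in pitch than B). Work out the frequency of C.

A–B: Beat frequency = 25/5 = 5 Hz.
B is below A, so f_B = 295 − 5 = 290 Hz.
C is above B, so f_C = 290 + 7 = 297 Hz.

297 Hz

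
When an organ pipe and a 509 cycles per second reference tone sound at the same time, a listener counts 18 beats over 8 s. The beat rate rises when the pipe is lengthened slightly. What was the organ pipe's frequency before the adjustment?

Beat frequency = 18/8 = 2.25 Hz.
|f − 509| = 2.25, so the organ pipe was at either 506.75 Hz or 511.25 Hz.
A longer pipe has a lower fundamental; the adjustment lowers the organ pipe's frequency.
The beat rate rose, so the adjustment moved the organ pipe further from 509 Hz — it was already below the reference.

506.75 Hz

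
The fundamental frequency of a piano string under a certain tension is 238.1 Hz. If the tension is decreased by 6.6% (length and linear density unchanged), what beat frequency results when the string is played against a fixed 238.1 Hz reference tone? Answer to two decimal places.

For a string, f ∝ √T, so the new frequency is 238.1·√0.934 = 230.1086 Hz.
f_beat = |230.1086 − 238.1| = 7.99 Hz.

7.99 Hz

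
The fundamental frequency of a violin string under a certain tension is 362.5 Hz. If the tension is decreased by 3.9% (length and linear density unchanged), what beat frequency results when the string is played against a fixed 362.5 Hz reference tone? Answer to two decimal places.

For a string, f ∝ √T, so the new frequency is 362.5·√0.961 = 355.3610 Hz.
f_beat = |355.3610 − 362.5| = 7.14 Hz.

7.14 Hz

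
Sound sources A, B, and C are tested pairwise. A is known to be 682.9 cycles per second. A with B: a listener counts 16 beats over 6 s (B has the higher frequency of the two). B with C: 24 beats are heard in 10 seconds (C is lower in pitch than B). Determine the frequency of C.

683.1667 Hz

A–B: Beat frequency = 16/6 = 2.6667 Hz.
B is above A, so f_B = 682.9 + 2.6667 = 685.5667 Hz.
B–C: Beat frequency = 24/10 = 2.4 Hz.
C is below B, so f_C = 685.5667 − 2.4 = 683.1667 Hz.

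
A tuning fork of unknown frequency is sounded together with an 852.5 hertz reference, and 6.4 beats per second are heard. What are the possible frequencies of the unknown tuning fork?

846.1 Hz or 858.9 Hz

|f − 852.5| = 6.4, so f = 852.5 ± 6.4.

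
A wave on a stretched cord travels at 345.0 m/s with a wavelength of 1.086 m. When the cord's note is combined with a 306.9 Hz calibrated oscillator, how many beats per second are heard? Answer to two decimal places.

10.78 Hz

Source frequency f = v/λ = 345.0/1.086 = 317.6796 Hz.
f_beat = |317.6796 − 306.9| = 10.78 Hz.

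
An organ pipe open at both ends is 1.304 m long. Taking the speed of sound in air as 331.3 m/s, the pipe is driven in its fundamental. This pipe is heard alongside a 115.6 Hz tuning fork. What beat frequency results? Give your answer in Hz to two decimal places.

Open pipe: f_n = n·v/(2L) = 1·331.3/(2·1.304) = 127.0322 Hz.
f_beat = |127.0322 − 115.6| = 11.43 Hz.

11.43 Hz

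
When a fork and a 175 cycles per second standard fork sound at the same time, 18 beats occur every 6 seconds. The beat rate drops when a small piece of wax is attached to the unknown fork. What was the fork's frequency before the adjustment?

178 Hz

Beat frequency = 18/6 = 3 Hz.
|f − 175| = 3, so the fork was at either 172 Hz or 178 Hz.
Loading a fork with wax lowers its frequency; the adjustment lowers the fork's frequency.
The beat rate fell, so the adjustment moved the fork toward 175 Hz — it must have started above the reference.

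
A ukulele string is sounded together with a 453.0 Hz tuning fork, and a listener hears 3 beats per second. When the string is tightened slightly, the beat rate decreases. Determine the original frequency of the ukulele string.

|f − 453.0| = 3, so the ukulele string was at either 450 Hz or 456 Hz.
Increasing tension raises a string's frequency; the adjustment raises the ukulele string's frequency.
The beat rate fell, so the adjustment moved the ukulele string toward 453.0 Hz — it must have started below the reference.

450 Hz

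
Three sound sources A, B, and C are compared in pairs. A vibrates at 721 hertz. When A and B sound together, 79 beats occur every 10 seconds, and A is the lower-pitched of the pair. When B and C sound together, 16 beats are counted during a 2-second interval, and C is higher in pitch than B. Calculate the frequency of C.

736.9 Hz

A–B: Beat frequency = 79/10 = 7.9 Hz.
B is above A, so f_B = 721 + 7.9 = 728.9 Hz.
B–C: Beat frequency = 16/2 = 8 Hz.
C is above B, so f_C = 728.9 + 8 = 736.9 Hz.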